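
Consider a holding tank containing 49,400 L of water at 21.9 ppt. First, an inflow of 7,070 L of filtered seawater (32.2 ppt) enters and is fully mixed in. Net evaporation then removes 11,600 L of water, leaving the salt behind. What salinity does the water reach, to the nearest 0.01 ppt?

29.18 ppt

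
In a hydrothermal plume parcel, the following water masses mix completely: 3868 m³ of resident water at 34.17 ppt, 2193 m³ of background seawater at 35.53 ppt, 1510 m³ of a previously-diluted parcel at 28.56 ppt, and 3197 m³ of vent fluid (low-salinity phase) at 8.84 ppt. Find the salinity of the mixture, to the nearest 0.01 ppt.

Weighted by volume,
salt = 3,868×34.17 + 2,193×35.53 + 1,510×28.56 + 3,197×8.84 = 132,169.56 + 77,917.29 + 43,125.6 + 28,261.48 = 281,473.93
volume = 3,868 + 2,193 + 1,510 + 3,197 = 10,768 m³
S = 281,473.93 / 10,768 = 26.1399 ppt

26.14 ppt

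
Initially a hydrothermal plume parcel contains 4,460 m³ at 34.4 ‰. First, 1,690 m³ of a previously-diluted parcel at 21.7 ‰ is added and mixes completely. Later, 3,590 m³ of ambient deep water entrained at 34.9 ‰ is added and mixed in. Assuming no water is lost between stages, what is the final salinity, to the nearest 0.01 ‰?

Salt balance:
Initial salt = 4,460×34.4 = 153,424
After stage 1: salt = 153,424 + 1,690×21.7 = 190,097; volume = 6,150 m³; S = 30.91 ‰
After stage 2: salt = 190,097 + 3,590×34.9 = 315,388; volume = 9,740 m³
S = 315,388 / 9,740 = 32.3807 ‰

32.38 ‰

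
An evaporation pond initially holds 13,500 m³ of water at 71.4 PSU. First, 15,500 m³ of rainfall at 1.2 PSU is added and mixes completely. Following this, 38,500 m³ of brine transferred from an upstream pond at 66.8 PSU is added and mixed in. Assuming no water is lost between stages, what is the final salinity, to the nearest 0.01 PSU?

Conserving salt mass:
Initial salt = 13,500×71.4 = 963,900
After stage 1: salt = 963,900 + 15,500×1.2 = 982,500; volume = 29,000 m³; S = 33.879 PSU
After stage 2: salt = 982,500 + 38,500×66.8 = 3,554,300; volume = 67,500 m³
S = 3,554,300 / 67,500 = 52.6563 PSU

52.66 PSU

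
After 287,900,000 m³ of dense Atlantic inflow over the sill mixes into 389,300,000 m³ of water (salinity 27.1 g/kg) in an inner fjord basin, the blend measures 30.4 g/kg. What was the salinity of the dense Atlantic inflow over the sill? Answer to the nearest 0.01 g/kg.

34.86 g/kg

Salt balance: 389,300,000×27.1 + 287,900,000×S = 677,200,000×30.4
10,550,030,000 + 287,900,000·S = 20,586,880,000
S = (20,586,880,000 − 10,550,030,000) / 287,900,000 = 34.8623 g/kg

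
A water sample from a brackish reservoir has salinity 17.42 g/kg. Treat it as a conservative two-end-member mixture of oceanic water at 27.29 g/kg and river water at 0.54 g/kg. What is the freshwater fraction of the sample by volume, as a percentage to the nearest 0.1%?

36.9%

Let f be the freshwater fraction. Salt balance per unit volume:
f×0.54 + (1−f)×27.29 = 17.42
f = (27.29 − 17.42) / (27.29 − 0.54) = 9.87/26.75 = 0.369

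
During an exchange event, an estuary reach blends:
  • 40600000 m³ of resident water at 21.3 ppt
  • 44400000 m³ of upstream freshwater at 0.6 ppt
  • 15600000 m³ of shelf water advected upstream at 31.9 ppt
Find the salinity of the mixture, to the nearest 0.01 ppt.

Mass of salt is conserved:
salt = 40,600,000×21.3 + 44,400,000×0.6 + 15,600,000×31.9 = 864,780,000 + 26,640,000 + 497,640,000 = 1,389,060,000
volume = 40,600,000 + 44,400,000 + 15,600,000 = 100,600,000 m³
S = 1,389,060,000 / 100,600,000 = 13.8078 ppt

13.81 ppt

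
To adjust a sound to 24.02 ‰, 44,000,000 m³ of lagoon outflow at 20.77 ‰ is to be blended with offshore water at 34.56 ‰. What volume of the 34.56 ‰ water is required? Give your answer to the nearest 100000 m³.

13600000 m³

Salt balance: 44,000,000×20.77 + V×34.56 = (44,000,000+V)×24.02
913,880,000 + 34.56V = 1,056,880,000 + 24.02V
143,000,000 = 10.54V
V = 13,567,362.43 m³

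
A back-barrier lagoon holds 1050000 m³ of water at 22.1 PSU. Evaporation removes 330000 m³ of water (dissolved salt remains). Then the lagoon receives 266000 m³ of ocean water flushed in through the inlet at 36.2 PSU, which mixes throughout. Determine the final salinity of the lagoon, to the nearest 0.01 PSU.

After evaporation: salt = 1,050,000×22.1 = 23,205,000; volume = 1,050,000 − 330,000 = 720,000 m³
After mixing: salt = 23,205,000 + 266,000×36.2 = 32,834,200; volume = 720,000 + 266,000 = 986,000 m³
S = 32,834,200 / 986,000 = 33.3004 PSU

33.30 PSU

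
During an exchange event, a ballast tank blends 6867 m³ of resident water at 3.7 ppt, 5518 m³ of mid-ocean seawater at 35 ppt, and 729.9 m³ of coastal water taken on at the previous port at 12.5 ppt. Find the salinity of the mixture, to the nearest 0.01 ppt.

Weighted by volume,
salt = 6,867×3.7 + 5,518×35 + 729.9×12.5 = 25,407.9 + 193,130 + 9,123.75 = 227,661.65
volume = 6,867 + 5,518 + 729.9 = 13,114.9 m³
S = 227,661.65 / 13,114.9 = 17.359 ppt

17.36 ppt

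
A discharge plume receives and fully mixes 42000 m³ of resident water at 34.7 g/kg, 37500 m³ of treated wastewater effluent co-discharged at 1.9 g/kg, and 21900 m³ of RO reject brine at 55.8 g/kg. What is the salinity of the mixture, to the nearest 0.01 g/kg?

27.13 g/kg

Conserving salt mass:
salt = 42,000×34.7 + 37,500×1.9 + 21,900×55.8 = 1,457,400 + 71,250 + 1,222,020 = 2,750,670
volume = 42,000 + 37,500 + 21,900 = 101,400 m³
S = 2,750,670 / 101,400 = 27.1269 g/kg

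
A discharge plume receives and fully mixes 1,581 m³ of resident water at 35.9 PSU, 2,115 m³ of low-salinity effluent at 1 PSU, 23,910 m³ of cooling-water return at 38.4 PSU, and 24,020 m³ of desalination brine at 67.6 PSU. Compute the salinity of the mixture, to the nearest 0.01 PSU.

Mass of salt is conserved:
salt = 1,581×35.9 + 2,115×1 + 23,910×38.4 + 24,020×67.6 = 56,757.9 + 2,115 + 918,144 + 1,623,752 = 2,600,768.9
volume = 1,581 + 2,115 + 23,910 + 24,020 = 51,626 m³
S = 2,600,768.9 / 51,626 = 50.3771 PSU

50.38 PSU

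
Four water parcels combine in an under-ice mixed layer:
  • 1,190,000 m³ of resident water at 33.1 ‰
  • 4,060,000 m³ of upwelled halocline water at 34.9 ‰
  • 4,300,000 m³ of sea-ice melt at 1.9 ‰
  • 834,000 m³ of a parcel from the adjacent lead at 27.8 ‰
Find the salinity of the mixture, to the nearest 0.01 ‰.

Conserving salt mass:
salt = 1,190,000×33.1 + 4,060,000×34.9 + 4,300,000×1.9 + 834,000×27.8 = 39,389,000 + 141,694,000 + 8,170,000 + 23,185,200 = 212,438,200
volume = 1,190,000 + 4,060,000 + 4,300,000 + 834,000 = 10,384,000 m³
S = 212,438,200 / 10,384,000 = 20.4582 ‰

20.46 ‰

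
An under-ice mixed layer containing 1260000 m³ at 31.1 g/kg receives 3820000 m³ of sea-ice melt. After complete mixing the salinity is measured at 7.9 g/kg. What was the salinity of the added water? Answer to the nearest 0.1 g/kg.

0.2 g/kg

Salt balance: 1,260,000×31.1 + 3,820,000×S = 5,080,000×7.9
39,186,000 + 3,820,000·S = 40,132,000
S = (40,132,000 − 39,186,000) / 3,820,000 = 0.2476 g/kg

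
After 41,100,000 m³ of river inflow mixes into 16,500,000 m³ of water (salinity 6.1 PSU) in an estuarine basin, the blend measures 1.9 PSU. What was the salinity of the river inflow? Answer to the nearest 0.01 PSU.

0.21 PSU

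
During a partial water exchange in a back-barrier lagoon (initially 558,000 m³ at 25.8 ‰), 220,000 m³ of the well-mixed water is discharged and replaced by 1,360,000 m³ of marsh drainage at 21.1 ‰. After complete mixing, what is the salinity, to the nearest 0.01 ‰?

Remaining after removal: 338,000 m³ at 25.8 ‰ (salt = 8,720,400)
After addition: salt = 8,720,400 + 1,360,000×21.1 = 37,416,400; volume = 1,698,000 m³
S = 37,416,400 / 1,698,000 = 22.0356 ‰

22.04 ‰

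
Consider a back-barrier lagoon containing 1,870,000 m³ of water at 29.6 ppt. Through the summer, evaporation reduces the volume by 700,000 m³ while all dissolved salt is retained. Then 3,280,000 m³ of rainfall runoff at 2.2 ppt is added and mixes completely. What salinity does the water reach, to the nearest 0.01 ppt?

14.06 ppt

After evaporation: salt = 1,870,000×29.6 = 55,352,000; volume = 1,870,000 − 700,000 = 1,170,000 m³
After mixing: salt = 55,352,000 + 3,280,000×2.2 = 62,568,000; volume = 1,170,000 + 3,280,000 = 4,450,000 m³
S = 62,568,000 / 4,450,000 = 14.0602 ppt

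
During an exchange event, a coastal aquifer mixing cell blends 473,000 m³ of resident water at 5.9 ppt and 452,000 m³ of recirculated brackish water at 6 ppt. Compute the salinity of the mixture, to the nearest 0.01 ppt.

Total salt / total volume:
salt = 473,000×5.9 + 452,000×6 = 2,790,700 + 2,712,000 = 5,502,700
volume = 473,000 + 452,000 = 925,000 m³
S = 5,502,700 / 925,000 = 5.9489 ppt

5.95 ppt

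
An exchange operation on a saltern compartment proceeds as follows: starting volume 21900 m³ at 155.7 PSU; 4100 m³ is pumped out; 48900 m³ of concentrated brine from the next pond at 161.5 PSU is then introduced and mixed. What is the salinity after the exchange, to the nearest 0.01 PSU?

159.95 PSU

Remaining after removal: 17,800 m³ at 155.7 PSU (salt = 2,771,460)
After addition: salt = 2,771,460 + 48,900×161.5 = 10,668,810; volume = 66,700 m³
S = 10,668,810 / 66,700 = 159.9522 PSU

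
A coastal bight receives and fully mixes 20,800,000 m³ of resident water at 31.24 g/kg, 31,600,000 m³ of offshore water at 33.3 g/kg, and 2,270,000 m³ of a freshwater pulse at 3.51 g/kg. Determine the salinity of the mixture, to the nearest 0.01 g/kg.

31.28 g/kg

Salt balance:
salt = 20,800,000×31.24 + 31,600,000×33.3 + 2,270,000×3.51 = 649,792,000 + 1,052,280,000 + 7,967,700 = 1,710,039,700
volume = 20,800,000 + 31,600,000 + 2,270,000 = 54,670,000 m³
S = 1,710,039,700 / 54,670,000 = 31.2793 g/kg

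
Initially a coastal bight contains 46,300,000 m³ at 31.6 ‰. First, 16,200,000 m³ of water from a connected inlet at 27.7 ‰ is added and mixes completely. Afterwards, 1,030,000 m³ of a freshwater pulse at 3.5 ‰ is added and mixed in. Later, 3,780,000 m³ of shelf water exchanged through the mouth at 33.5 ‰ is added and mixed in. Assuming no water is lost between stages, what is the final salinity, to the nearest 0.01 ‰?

Mass of salt is conserved:
Initial salt = 46,300,000×31.6 = 1,463,080,000
After stage 1: salt = 1,463,080,000 + 16,200,000×27.7 = 1,911,820,000; volume = 62,500,000 m³; S = 30.589 ‰
After stage 2: salt = 1,911,820,000 + 1,030,000×3.5 = 1,915,425,000; volume = 63,530,000 m³; S = 30.15 ‰
After stage 3: salt = 1,915,425,000 + 3,780,000×33.5 = 2,042,055,000; volume = 67,310,000 m³
S = 2,042,055,000 / 67,310,000 = 30.3381 ‰

30.34 ‰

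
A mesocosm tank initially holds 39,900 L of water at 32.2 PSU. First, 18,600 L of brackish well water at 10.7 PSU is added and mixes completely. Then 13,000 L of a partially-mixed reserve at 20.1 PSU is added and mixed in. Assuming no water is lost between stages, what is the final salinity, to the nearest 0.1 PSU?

24.4 PSU

Salt balance:
Initial salt = 39,900×32.2 = 1,284,780
After stage 1: salt = 1,284,780 + 18,600×10.7 = 1,483,800; volume = 58,500 L; S = 25.364 PSU
After stage 2: salt = 1,483,800 + 13,000×20.1 = 1,745,100; volume = 71,500 L
S = 1,745,100 / 71,500 = 24.407 PSU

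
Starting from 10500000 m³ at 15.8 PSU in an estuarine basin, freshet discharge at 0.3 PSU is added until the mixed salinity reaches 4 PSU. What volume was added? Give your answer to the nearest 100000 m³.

33500000 m³

Salt balance: 10,500,000×15.8 + V×0.3 = (10,500,000+V)×4
165,900,000 + 0.3V = 42,000,000 + 4V
123,900,000 = 3.7V
V = 33,486,486.49 m³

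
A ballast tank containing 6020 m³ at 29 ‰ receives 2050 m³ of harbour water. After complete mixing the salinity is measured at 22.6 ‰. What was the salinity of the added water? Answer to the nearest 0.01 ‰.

Salt balance: 6,020×29 + 2,050×S = 8,070×22.6
174,580 + 2,050·S = 182,382
S = (182,382 − 174,580) / 2,050 = 3.8059 ‰

3.81 ‰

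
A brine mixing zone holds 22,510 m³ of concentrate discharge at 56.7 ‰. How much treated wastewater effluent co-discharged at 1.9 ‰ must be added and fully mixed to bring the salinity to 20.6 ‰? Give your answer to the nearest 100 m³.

Salt balance: 22,510×56.7 + V×1.9 = (22,510+V)×20.6
1,276,317 + 1.9V = 463,706 + 20.6V
812,611 = 18.7V
V = 43,455.13 m³

43500 m³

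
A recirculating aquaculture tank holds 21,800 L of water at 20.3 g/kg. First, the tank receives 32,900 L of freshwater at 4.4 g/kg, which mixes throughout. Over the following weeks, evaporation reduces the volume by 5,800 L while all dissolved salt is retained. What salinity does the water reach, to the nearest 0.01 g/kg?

After mixing: salt = 21,800×20.3 + 32,900×4.4 = 587,300; volume = 54,700 L
After evaporation: salt unchanged = 587,300; volume = 54,700 − 5,800 = 48,900 L
S = 587,300 / 48,900 = 12.0102 g/kg

12.01 g/kg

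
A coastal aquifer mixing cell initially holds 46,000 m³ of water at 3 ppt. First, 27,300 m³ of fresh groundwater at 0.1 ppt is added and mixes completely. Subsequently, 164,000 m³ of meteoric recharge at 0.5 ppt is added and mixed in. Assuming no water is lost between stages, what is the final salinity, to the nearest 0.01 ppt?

Salt balance:
Initial salt = 46,000×3 = 138,000
After stage 1: salt = 138,000 + 27,300×0.1 = 140,730; volume = 73,300 m³; S = 1.92 ppt
After stage 2: salt = 140,730 + 164,000×0.5 = 222,730; volume = 237,300 m³
S = 222,730 / 237,300 = 0.9386 ppt

0.94 ppt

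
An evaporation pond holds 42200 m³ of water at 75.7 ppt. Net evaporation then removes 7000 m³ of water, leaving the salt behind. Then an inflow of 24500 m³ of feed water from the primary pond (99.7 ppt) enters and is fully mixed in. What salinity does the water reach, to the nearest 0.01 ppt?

After evaporation: salt = 42,200×75.7 = 3,194,540; volume = 42,200 − 7,000 = 35,200 m³
After mixing: salt = 3,194,540 + 24,500×99.7 = 5,637,190; volume = 35,200 + 24,500 = 59,700 m³
S = 5,637,190 / 59,700 = 94.4253 ppt

94.43 ppt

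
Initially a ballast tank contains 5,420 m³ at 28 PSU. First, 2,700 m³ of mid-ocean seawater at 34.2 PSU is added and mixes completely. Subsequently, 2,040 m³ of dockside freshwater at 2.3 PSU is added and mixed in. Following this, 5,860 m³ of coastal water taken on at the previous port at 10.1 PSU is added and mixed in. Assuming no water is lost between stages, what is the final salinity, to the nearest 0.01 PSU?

19.22 PSU

Salt balance:
Initial salt = 5,420×28 = 151,760
After stage 1: salt = 151,760 + 2,700×34.2 = 244,100; volume = 8,120 m³; S = 30.062 PSU
After stage 2: salt = 244,100 + 2,040×2.3 = 248,792; volume = 10,160 m³; S = 24.487 PSU
After stage 3: salt = 248,792 + 5,860×10.1 = 307,978; volume = 16,020 m³
S = 307,978 / 16,020 = 19.2246 PSU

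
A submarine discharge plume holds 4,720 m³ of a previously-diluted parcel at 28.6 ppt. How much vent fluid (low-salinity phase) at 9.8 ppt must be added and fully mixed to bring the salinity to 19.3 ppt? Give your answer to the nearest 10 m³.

4620 m³

Salt balance: 4,720×28.6 + V×9.8 = (4,720+V)×19.3
134,992 + 9.8V = 91,096 + 19.3V
43,896 = 9.5V
V = 4,620.63 m³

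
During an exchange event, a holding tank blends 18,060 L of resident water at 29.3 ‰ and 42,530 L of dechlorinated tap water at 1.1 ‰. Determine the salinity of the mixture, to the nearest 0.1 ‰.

9.5 ‰

Salt balance:
salt = 18,060×29.3 + 42,530×1.1 = 529,158 + 46,783 = 575,941
volume = 18,060 + 42,530 = 60,590 L
S = 575,941 / 60,590 = 9.506 ‰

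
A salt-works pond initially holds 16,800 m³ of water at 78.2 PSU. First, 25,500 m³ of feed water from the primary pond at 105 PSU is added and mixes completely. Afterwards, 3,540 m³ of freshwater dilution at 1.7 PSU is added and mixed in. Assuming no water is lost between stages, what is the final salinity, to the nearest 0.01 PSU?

87.20 PSU

By conservation of dissolved salt,
Initial salt = 16,800×78.2 = 1,313,760
After stage 1: salt = 1,313,760 + 25,500×105 = 3,991,260; volume = 42,300 m³; S = 94.356 PSU
After stage 2: salt = 3,991,260 + 3,540×1.7 = 3,997,278; volume = 45,840 m³
S = 3,997,278 / 45,840 = 87.2007 PSU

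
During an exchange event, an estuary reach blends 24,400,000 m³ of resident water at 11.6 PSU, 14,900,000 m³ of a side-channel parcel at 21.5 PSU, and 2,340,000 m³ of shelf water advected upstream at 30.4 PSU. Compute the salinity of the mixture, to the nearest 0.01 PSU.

Mass of salt is conserved:
salt = 24,400,000×11.6 + 14,900,000×21.5 + 2,340,000×30.4 = 283,040,000 + 320,350,000 + 71,136,000 = 674,526,000
volume = 24,400,000 + 14,900,000 + 2,340,000 = 41,640,000 m³
S = 674,526,000 / 41,640,000 = 16.199 PSU

16.20 PSU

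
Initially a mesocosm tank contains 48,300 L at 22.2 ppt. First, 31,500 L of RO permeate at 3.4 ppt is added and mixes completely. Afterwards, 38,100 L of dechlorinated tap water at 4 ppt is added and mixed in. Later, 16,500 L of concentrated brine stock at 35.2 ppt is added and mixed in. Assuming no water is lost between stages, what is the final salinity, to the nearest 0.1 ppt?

Mass of salt is conserved:
Initial salt = 48,300×22.2 = 1,072,260
After stage 1: salt = 1,072,260 + 31,500×3.4 = 1,179,360; volume = 79,800 L; S = 14.779 ppt
After stage 2: salt = 1,179,360 + 38,100×4 = 1,331,760; volume = 117,900 L; S = 11.296 ppt
After stage 3: salt = 1,331,760 + 16,500×35.2 = 1,912,560; volume = 134,400 L
S = 1,912,560 / 134,400 = 14.2304 ppt

14.2 ppt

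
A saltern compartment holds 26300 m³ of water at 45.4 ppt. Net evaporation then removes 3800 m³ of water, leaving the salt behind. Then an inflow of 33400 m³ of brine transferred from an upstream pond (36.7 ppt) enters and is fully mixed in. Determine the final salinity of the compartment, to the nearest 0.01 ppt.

After evaporation: salt = 26,300×45.4 = 1,194,020; volume = 26,300 − 3,800 = 22,500 m³
After mixing: salt = 1,194,020 + 33,400×36.7 = 2,419,800; volume = 22,500 + 33,400 = 55,900 m³
S = 2,419,800 / 55,900 = 43.288 ppt

43.29 ppt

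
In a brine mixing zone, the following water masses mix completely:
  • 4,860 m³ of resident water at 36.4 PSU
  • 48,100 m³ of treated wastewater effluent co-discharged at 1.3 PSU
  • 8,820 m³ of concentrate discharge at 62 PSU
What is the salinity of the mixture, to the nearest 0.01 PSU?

12.73 PSU

By conservation of dissolved salt,
salt = 4,860×36.4 + 48,100×1.3 + 8,820×62 = 176,904 + 62,530 + 546,840 = 786,274
volume = 4,860 + 48,100 + 8,820 = 61,780 m³
S = 786,274 / 61,780 = 12.727 PSU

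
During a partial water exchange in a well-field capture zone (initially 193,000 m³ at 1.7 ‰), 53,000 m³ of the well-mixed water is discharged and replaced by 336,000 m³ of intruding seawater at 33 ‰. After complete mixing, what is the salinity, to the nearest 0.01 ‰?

23.79 ‰

Remaining after removal: 140,000 m³ at 1.7 ‰ (salt = 238,000)
After addition: salt = 238,000 + 336,000×33 = 11,326,000; volume = 476,000 m³
S = 11,326,000 / 476,000 = 23.7941 ‰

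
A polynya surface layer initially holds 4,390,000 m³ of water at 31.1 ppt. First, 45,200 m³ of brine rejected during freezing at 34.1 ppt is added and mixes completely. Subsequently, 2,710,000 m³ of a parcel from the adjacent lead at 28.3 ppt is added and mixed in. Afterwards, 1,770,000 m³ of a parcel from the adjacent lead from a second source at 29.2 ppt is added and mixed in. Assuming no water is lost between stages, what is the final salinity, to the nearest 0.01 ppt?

Weighted by volume,
Initial salt = 4,390,000×31.1 = 136,529,000
After stage 1: salt = 136,529,000 + 45,200×34.1 = 138,070,320; volume = 4,435,200 m³; S = 31.131 ppt
After stage 2: salt = 138,070,320 + 2,710,000×28.3 = 214,763,320; volume = 7,145,200 m³; S = 30.057 ppt
After stage 3: salt = 214,763,320 + 1,770,000×29.2 = 266,447,320; volume = 8,915,200 m³
S = 266,447,320 / 8,915,200 = 29.8869 ppt

29.89 ppt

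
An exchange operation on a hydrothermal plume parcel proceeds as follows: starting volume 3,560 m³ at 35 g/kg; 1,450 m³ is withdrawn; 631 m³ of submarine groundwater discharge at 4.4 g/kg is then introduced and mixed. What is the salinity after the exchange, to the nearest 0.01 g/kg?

27.96 g/kg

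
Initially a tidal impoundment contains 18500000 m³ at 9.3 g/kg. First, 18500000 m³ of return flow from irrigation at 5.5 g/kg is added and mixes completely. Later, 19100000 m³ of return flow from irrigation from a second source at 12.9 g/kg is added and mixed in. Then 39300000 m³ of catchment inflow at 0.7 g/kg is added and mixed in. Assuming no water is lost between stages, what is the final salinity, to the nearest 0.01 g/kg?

Total salt / total volume:
Initial salt = 18,500,000×9.3 = 172,050,000
After stage 1: salt = 172,050,000 + 18,500,000×5.5 = 273,800,000; volume = 37,000,000 m³; S = 7.4 g/kg
After stage 2: salt = 273,800,000 + 19,100,000×12.9 = 520,190,000; volume = 56,100,000 m³; S = 9.273 g/kg
After stage 3: salt = 520,190,000 + 39,300,000×0.7 = 547,700,000; volume = 95,400,000 m³
S = 547,700,000 / 95,400,000 = 5.7411 g/kg

5.74 g/kg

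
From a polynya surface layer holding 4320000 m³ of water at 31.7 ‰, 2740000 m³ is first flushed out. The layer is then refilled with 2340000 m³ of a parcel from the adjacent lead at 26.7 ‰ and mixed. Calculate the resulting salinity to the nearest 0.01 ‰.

Remaining after removal: 1,580,000 m³ at 31.7 ‰ (salt = 50,086,000)
After addition: salt = 50,086,000 + 2,340,000×26.7 = 112,564,000; volume = 3,920,000 m³
S = 112,564,000 / 3,920,000 = 28.7153 ‰

28.72 ‰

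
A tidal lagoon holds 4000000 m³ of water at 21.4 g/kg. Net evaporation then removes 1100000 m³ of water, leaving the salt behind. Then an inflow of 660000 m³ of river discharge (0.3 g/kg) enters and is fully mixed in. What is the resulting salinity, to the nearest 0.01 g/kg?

After evaporation: salt = 4,000,000×21.4 = 85,600,000; volume = 4,000,000 − 1,100,000 = 2,900,000 m³
After mixing: salt = 85,600,000 + 660,000×0.3 = 85,798,000; volume = 2,900,000 + 660,000 = 3,560,000 m³
S = 85,798,000 / 3,560,000 = 24.1006 g/kg

24.10 g/kg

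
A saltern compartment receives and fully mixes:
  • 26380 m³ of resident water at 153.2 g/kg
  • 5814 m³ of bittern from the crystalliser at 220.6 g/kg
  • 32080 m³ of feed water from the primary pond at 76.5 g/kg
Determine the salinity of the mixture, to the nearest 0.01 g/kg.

Conserving salt mass:
salt = 26,380×153.2 + 5,814×220.6 + 32,080×76.5 = 4,041,416 + 1,282,568.4 + 2,454,120 = 7,778,104.4
volume = 26,380 + 5,814 + 32,080 = 64,274 m³
S = 7,778,104.4 / 64,274 = 121.0148 g/kg

121.01 g/kg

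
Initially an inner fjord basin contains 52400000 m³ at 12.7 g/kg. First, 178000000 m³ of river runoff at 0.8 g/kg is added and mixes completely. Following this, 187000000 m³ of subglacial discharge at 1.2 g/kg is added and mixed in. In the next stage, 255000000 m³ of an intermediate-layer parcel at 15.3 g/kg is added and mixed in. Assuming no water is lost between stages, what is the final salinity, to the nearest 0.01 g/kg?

Salt balance:
Initial salt = 52,400,000×12.7 = 665,480,000
After stage 1: salt = 665,480,000 + 178,000,000×0.8 = 807,880,000; volume = 230,400,000 m³; S = 3.506 g/kg
After stage 2: salt = 807,880,000 + 187,000,000×1.2 = 1,032,280,000; volume = 417,400,000 m³; S = 2.473 g/kg
After stage 3: salt = 1,032,280,000 + 255,000,000×15.3 = 4,933,780,000; volume = 672,400,000 m³
S = 4,933,780,000 / 672,400,000 = 7.3376 g/kg

7.34 g/kg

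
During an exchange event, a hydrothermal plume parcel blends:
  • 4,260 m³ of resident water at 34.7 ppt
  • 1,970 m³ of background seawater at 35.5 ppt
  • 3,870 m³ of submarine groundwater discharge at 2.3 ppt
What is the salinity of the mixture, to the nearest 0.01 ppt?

22.44 ppt

Mass of salt is conserved:
salt = 4,260×34.7 + 1,970×35.5 + 3,870×2.3 = 147,822 + 69,935 + 8,901 = 226,658
volume = 4,260 + 1,970 + 3,870 = 10,100 m³
S = 226,658 / 10,100 = 22.4414 ppt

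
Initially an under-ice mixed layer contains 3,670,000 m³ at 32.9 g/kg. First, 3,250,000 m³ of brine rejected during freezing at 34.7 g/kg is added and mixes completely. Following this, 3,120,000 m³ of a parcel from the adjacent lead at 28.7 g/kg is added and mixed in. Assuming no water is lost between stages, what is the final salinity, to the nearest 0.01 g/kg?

32.18 g/kg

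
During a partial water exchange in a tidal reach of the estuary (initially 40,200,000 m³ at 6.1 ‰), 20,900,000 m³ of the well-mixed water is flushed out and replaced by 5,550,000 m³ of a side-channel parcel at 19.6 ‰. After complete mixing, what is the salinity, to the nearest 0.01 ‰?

9.12 ‰

Remaining after removal: 19,300,000 m³ at 6.1 ‰ (salt = 117,730,000)
After addition: salt = 117,730,000 + 5,550,000×19.6 = 226,510,000; volume = 24,850,000 m³
S = 226,510,000 / 24,850,000 = 9.1151 ‰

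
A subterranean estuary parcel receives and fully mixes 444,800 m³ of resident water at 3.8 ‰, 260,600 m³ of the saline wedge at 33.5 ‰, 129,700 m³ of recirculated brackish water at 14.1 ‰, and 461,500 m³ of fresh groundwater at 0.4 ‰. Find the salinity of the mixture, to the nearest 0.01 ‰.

9.59 ‰

Conserving salt mass:
salt = 444,800×3.8 + 260,600×33.5 + 129,700×14.1 + 461,500×0.4 = 1,690,240 + 8,730,100 + 1,828,770 + 184,600 = 12,433,710
volume = 444,800 + 260,600 + 129,700 + 461,500 = 1,296,600 m³
S = 12,433,710 / 1,296,600 = 9.5895 ‰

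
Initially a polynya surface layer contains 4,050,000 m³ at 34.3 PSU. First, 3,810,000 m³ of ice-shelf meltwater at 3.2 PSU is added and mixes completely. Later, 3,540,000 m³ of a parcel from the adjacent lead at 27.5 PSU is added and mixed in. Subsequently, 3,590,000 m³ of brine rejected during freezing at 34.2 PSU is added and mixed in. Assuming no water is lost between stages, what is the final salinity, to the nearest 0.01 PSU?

24.77 PSU

Total salt / total volume:
Initial salt = 4,050,000×34.3 = 138,915,000
After stage 1: salt = 138,915,000 + 3,810,000×3.2 = 151,107,000; volume = 7,860,000 m³; S = 19.225 PSU
After stage 2: salt = 151,107,000 + 3,540,000×27.5 = 248,457,000; volume = 11,400,000 m³; S = 21.794 PSU
After stage 3: salt = 248,457,000 + 3,590,000×34.2 = 371,235,000; volume = 14,990,000 m³
S = 371,235,000 / 14,990,000 = 24.7655 PSU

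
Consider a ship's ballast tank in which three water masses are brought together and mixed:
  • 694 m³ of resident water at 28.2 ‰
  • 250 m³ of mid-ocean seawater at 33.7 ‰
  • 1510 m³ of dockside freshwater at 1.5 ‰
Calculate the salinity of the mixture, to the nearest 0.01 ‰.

12.33 ‰

Salt balance:
salt = 694×28.2 + 250×33.7 + 1,510×1.5 = 19,570.8 + 8,425 + 2,265 = 30,260.8
volume = 694 + 250 + 1,510 = 2,454 m³
S = 30,260.8 / 2,454 = 12.3312 ‰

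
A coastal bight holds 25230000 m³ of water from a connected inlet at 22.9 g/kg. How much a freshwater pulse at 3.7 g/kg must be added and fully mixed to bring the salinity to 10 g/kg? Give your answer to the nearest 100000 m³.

Salt balance: 25,230,000×22.9 + V×3.7 = (25,230,000+V)×10
577,767,000 + 3.7V = 252,300,000 + 10V
325,467,000 = 6.3V
V = 51,661,428.57 m³

51700000 m³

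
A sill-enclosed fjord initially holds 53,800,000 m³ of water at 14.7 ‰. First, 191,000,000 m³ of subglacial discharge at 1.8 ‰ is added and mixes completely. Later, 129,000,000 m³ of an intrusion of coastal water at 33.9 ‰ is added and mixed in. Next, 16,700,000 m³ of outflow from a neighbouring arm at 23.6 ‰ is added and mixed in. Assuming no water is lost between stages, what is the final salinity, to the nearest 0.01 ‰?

15.11 ‰

Conserving salt mass:
Initial salt = 53,800,000×14.7 = 790,860,000
After stage 1: salt = 790,860,000 + 191,000,000×1.8 = 1,134,660,000; volume = 244,800,000 m³; S = 4.635 ‰
After stage 2: salt = 1,134,660,000 + 129,000,000×33.9 = 5,507,760,000; volume = 373,800,000 m³; S = 14.735 ‰
After stage 3: salt = 5,507,760,000 + 16,700,000×23.6 = 5,901,880,000; volume = 390,500,000 m³
S = 5,901,880,000 / 390,500,000 = 15.1136 ‰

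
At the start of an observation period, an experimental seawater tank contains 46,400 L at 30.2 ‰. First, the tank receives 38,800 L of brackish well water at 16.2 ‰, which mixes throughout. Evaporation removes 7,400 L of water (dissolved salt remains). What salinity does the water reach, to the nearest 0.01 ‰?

After mixing: salt = 46,400×30.2 + 38,800×16.2 = 2,029,840; volume = 85,200 L
After evaporation: salt unchanged = 2,029,840; volume = 85,200 − 7,400 = 77,800 L
S = 2,029,840 / 77,800 = 26.0905 ‰

26.09 ‰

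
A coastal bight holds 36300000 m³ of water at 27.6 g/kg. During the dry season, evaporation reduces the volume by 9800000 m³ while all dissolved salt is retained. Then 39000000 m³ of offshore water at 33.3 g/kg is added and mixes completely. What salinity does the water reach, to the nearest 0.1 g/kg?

35.1 g/kg

After evaporation: salt = 36,300,000×27.6 = 1,001,880,000; volume = 36,300,000 − 9,800,000 = 26,500,000 m³
After mixing: salt = 1,001,880,000 + 39,000,000×33.3 = 2,300,580,000; volume = 26,500,000 + 39,000,000 = 65,500,000 m³
S = 2,300,580,000 / 65,500,000 = 35.1234 g/kg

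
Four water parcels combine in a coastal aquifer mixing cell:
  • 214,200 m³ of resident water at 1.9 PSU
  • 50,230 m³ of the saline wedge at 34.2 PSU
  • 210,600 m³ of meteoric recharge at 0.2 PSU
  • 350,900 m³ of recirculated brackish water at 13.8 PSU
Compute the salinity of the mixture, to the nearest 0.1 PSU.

Total salt / total volume:
salt = 214,200×1.9 + 50,230×34.2 + 210,600×0.2 + 350,900×13.8 = 406,980 + 1,717,866 + 42,120 + 4,842,420 = 7,009,386
volume = 214,200 + 50,230 + 210,600 + 350,900 = 825,930 m³
S = 7,009,386 / 825,930 = 8.487 PSU

8.5 PSU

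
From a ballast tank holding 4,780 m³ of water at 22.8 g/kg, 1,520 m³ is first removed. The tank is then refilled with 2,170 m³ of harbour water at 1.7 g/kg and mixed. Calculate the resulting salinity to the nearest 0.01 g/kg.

Remaining after removal: 3,260 m³ at 22.8 g/kg (salt = 74,328)
After addition: salt = 74,328 + 2,170×1.7 = 78,017; volume = 5,430 m³
S = 78,017 / 5,430 = 14.3678 g/kg

14.37 g/kg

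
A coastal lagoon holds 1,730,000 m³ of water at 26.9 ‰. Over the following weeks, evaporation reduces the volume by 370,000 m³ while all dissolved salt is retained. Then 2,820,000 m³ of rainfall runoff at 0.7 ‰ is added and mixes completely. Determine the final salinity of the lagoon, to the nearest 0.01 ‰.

11.61 ‰

After evaporation: salt = 1,730,000×26.9 = 46,537,000; volume = 1,730,000 − 370,000 = 1,360,000 m³
After mixing: salt = 46,537,000 + 2,820,000×0.7 = 48,511,000; volume = 1,360,000 + 2,820,000 = 4,180,000 m³
S = 48,511,000 / 4,180,000 = 11.6055 ‰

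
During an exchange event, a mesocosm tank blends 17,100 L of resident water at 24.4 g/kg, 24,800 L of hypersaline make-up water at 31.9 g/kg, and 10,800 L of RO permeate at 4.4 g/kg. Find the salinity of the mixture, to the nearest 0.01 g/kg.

Conserving salt mass:
salt = 17,100×24.4 + 24,800×31.9 + 10,800×4.4 = 417,240 + 791,120 + 47,520 = 1,255,880
volume = 17,100 + 24,800 + 10,800 = 52,700 L
S = 1,255,880 / 52,700 = 23.8307 g/kg

23.83 g/kg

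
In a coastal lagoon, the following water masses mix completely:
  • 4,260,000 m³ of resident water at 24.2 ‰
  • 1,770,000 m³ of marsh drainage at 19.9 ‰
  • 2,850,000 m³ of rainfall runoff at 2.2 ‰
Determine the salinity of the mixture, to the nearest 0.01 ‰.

16.28 ‰

Mass of salt is conserved:
salt = 4,260,000×24.2 + 1,770,000×19.9 + 2,850,000×2.2 = 103,092,000 + 35,223,000 + 6,270,000 = 144,585,000
volume = 4,260,000 + 1,770,000 + 2,850,000 = 8,880,000 m³
S = 144,585,000 / 8,880,000 = 16.2821 ‰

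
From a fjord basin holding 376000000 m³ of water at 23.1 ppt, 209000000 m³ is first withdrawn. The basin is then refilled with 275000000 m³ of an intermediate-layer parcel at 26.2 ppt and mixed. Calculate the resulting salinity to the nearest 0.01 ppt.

25.03 ppt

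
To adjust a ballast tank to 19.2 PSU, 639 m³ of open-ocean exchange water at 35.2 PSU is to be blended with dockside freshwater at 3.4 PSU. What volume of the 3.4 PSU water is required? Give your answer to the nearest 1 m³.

647 m³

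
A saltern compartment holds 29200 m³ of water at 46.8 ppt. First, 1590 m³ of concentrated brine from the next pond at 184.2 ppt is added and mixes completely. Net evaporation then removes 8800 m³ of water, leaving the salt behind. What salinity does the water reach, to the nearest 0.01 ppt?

After mixing: salt = 29,200×46.8 + 1,590×184.2 = 1,659,438; volume = 30,790 m³
After evaporation: salt unchanged = 1,659,438; volume = 30,790 − 8,800 = 21,990 m³
S = 1,659,438 / 21,990 = 75.4633 ppt

75.46 ppt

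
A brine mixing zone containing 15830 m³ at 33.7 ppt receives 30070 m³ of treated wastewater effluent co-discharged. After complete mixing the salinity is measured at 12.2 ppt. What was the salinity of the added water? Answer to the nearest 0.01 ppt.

Salt balance: 15,830×33.7 + 30,070×S = 45,900×12.2
533,471 + 30,070·S = 559,980
S = (559,980 − 533,471) / 30,070 = 0.8816 ppt

0.88 ppt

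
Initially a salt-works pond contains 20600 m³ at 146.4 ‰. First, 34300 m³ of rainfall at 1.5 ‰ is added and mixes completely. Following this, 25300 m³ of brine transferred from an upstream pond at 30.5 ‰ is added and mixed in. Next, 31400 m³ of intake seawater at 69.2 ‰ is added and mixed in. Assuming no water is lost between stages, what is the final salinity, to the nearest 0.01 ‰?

53.87 ‰

Conserving salt mass:
Initial salt = 20,600×146.4 = 3,015,840
After stage 1: salt = 3,015,840 + 34,300×1.5 = 3,067,290; volume = 54,900 m³; S = 55.87 ‰
After stage 2: salt = 3,067,290 + 25,300×30.5 = 3,838,940; volume = 80,200 m³; S = 47.867 ‰
After stage 3: salt = 3,838,940 + 31,400×69.2 = 6,011,820; volume = 111,600 m³
S = 6,011,820 / 111,600 = 53.8694 ‰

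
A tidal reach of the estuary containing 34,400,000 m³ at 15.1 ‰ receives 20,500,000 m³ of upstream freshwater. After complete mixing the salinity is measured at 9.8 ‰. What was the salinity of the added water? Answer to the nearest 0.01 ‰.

0.91 ‰

Salt balance: 34,400,000×15.1 + 20,500,000×S = 54,900,000×9.8
519,440,000 + 20,500,000·S = 538,020,000
S = (538,020,000 − 519,440,000) / 20,500,000 = 0.9063 ‰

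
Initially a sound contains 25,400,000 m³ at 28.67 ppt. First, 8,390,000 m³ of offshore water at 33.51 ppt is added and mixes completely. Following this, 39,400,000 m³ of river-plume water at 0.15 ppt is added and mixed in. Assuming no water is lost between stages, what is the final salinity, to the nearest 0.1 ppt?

13.9 ppt

Weighted by volume,
Initial salt = 25,400,000×28.67 = 728,218,000
After stage 1: salt = 728,218,000 + 8,390,000×33.51 = 1,009,366,900; volume = 33,790,000 m³; S = 29.872 ppt
After stage 2: salt = 1,009,366,900 + 39,400,000×0.15 = 1,015,276,900; volume = 73,190,000 m³
S = 1,015,276,900 / 73,190,000 = 13.8718 ppt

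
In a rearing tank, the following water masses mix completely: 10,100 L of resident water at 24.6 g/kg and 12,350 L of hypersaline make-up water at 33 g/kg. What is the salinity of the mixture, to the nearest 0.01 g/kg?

29.22 g/kg

Weighted by volume,
salt = 10,100×24.6 + 12,350×33 = 248,460 + 407,550 = 656,010
volume = 10,100 + 12,350 = 22,450 L
S = 656,010 / 22,450 = 29.2209 g/kg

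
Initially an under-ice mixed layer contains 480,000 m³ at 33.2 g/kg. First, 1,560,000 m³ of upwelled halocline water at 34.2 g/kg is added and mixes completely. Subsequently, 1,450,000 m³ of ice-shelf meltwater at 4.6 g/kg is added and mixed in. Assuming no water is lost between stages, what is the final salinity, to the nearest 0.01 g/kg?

21.76 g/kg

Mass of salt is conserved:
Initial salt = 480,000×33.2 = 15,936,000
After stage 1: salt = 15,936,000 + 1,560,000×34.2 = 69,288,000; volume = 2,040,000 m³; S = 33.965 g/kg
After stage 2: salt = 69,288,000 + 1,450,000×4.6 = 75,958,000; volume = 3,490,000 m³
S = 75,958,000 / 3,490,000 = 21.7645 g/kg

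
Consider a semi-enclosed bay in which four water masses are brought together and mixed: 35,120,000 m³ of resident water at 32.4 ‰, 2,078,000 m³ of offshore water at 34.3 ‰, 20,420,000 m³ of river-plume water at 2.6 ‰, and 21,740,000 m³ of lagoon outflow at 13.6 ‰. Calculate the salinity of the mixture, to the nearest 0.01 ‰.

19.63 ‰

Weighted by volume,
salt = 35,120,000×32.4 + 2,078,000×34.3 + 20,420,000×2.6 + 21,740,000×13.6 = 1,137,888,000 + 71,275,400 + 53,092,000 + 295,664,000 = 1,557,919,400
volume = 35,120,000 + 2,078,000 + 20,420,000 + 21,740,000 = 79,358,000 m³
S = 1,557,919,400 / 79,358,000 = 19.6315 ‰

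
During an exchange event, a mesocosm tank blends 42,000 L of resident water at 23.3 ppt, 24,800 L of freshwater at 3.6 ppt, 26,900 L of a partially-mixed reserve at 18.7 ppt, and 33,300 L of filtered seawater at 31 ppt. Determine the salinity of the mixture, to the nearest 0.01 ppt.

20.50 ppt

Weighted by volume,
salt = 42,000×23.3 + 24,800×3.6 + 26,900×18.7 + 33,300×31 = 978,600 + 89,280 + 503,030 + 1,032,300 = 2,603,210
volume = 42,000 + 24,800 + 26,900 + 33,300 = 127,000 L
S = 2,603,210 / 127,000 = 20.4977 ppt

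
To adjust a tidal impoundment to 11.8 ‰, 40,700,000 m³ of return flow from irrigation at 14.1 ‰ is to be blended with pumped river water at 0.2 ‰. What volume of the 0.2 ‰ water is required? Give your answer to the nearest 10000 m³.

8070000 m³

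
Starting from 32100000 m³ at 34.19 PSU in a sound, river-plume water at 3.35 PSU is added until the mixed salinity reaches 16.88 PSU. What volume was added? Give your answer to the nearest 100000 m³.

Salt balance: 32,100,000×34.19 + V×3.35 = (32,100,000+V)×16.88
1,097,499,000 + 3.35V = 541,848,000 + 16.88V
555,651,000 = 13.53V
V = 41,068,070.95 m³

41100000 m³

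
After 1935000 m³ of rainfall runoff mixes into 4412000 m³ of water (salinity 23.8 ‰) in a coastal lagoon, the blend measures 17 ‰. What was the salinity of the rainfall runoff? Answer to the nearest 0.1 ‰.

Salt balance: 4,412,000×23.8 + 1,935,000×S = 6,347,000×17
105,005,600 + 1,935,000·S = 107,899,000
S = (107,899,000 − 105,005,600) / 1,935,000 = 1.4953 ‰

1.5 ‰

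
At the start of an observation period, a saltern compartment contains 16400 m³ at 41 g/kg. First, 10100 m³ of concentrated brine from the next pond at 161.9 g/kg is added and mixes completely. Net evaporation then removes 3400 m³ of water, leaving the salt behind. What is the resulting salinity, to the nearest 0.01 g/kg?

99.90 g/kg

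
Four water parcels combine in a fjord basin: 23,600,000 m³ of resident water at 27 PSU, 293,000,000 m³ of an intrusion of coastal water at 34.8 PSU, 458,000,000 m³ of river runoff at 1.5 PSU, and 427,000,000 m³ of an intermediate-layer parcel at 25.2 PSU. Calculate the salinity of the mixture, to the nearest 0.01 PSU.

Salt balance:
salt = 23,600,000×27 + 293,000,000×34.8 + 458,000,000×1.5 + 427,000,000×25.2 = 637,200,000 + 10,196,400,000 + 687,000,000 + 10,760,400,000 = 22,281,000,000
volume = 23,600,000 + 293,000,000 + 458,000,000 + 427,000,000 = 1,201,600,000 m³
S = 22,281,000,000 / 1,201,600,000 = 18.5428 PSU

18.54 PSU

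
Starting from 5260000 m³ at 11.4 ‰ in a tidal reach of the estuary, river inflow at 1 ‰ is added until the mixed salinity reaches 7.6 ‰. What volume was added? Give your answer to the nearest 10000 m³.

3030000 m³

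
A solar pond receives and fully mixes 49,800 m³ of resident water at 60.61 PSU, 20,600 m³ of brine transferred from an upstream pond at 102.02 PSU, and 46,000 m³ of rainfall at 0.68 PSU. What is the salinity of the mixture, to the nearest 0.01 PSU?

44.25 PSU

Conserving salt mass:
salt = 49,800×60.61 + 20,600×102.02 + 46,000×0.68 = 3,018,378 + 2,101,612 + 31,280 = 5,151,270
volume = 49,800 + 20,600 + 46,000 = 116,400 m³
S = 5,151,270 / 116,400 = 44.2549 PSU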